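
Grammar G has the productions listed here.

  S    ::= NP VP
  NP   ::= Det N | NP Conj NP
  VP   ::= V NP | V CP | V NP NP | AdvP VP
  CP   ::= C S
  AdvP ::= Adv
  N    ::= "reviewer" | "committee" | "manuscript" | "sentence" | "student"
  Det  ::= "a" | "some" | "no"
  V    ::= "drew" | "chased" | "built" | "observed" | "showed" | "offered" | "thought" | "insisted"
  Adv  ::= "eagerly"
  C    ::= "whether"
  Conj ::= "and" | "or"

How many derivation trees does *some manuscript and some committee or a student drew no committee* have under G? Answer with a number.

2

The two bracketings:
[S [NP [NP [Det some] [N manuscript]] [Conj and] [NP [NP [Det some] [N committee]] [Conj or] [NP [Det a] [N student]]]] [VP [V drew] [NP [Det no] [N committee]]]]
[S [NP [NP [NP [Det some] [N manuscript]] [Conj and] [NP [Det some] [N committee]]] [Conj or] [NP [Det a] [N student]]] [VP [V drew] [NP [Det no] [N committee]]]]
The trees differ in how a recursive rule is bracketed over the same span.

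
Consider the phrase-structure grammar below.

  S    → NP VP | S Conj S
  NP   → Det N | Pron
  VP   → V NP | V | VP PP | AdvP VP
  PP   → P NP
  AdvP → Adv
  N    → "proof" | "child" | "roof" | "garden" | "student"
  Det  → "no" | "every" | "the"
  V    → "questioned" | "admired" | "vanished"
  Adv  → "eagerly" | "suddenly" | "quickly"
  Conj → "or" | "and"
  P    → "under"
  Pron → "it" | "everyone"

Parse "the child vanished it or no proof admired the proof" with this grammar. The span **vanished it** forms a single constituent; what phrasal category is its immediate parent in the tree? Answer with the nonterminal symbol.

S

[S [S [NP [Det the] [N child]] [VP [V vanished] [NP [Pron it]]]] [Conj or] [S [NP [Det no] [N proof]] [VP [V admired] [NP [Det the] [N proof]]]]]
The span 'vanished it' is the VP node built by VP → V NP.
Its mother is the S built by S → NP VP.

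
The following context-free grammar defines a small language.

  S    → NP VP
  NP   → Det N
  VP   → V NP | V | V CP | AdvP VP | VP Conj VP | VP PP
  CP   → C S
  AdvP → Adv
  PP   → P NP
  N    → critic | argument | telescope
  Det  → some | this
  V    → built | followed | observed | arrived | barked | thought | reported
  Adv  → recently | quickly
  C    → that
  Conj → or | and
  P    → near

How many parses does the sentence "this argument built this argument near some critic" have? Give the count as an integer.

[S [NP [Det this] [N argument]] [VP [VP [V built] [NP [Det this] [N argument]]] [PP [P near] [NP [Det some] [N critic]]]]]
No rule offers an alternative attachment or grouping for any span, so this is the only derivation.

1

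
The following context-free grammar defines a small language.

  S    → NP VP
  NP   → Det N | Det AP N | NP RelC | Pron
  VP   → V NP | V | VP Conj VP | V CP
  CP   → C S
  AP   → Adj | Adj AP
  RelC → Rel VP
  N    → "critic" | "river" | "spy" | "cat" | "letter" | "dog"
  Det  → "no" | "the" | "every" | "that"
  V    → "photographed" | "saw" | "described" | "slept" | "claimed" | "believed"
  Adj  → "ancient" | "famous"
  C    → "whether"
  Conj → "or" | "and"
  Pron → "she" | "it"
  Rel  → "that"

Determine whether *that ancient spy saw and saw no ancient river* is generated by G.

S
  NP
    Det: that
    AP
      Adj: ancient
    N: spy
  VP
    VP
      V: saw
    Conj: and
    VP
      V: saw
      NP
        Det: no
        AP
          Adj: ancient
        N: river
The bracketing above is licensed at every node by one of the given productions, with S at the root.

Grammatical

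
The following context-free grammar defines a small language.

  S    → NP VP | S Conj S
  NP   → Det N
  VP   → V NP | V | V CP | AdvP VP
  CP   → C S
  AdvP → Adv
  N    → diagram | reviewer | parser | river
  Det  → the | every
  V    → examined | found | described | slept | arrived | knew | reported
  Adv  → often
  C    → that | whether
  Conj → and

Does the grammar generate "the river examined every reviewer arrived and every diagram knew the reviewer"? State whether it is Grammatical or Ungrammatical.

For S → NP VP, the only prefix that parses as NP is 'the river', but the remainder 'examined every reviewer arrived and every diagram knew the reviewer' is not a VP under these rules. The alternative S rule S → S Conj S likewise has no satisfying split.

Ungrammatical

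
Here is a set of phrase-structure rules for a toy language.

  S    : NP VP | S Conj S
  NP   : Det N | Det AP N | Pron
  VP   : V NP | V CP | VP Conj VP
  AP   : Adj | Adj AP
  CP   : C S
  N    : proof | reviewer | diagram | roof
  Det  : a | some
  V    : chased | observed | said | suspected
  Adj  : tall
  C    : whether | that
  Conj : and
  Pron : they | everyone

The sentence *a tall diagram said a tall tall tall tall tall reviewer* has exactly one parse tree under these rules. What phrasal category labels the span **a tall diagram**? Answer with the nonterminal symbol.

NP

S
  NP
    Det: a
    AP
      Adj: tall
    N: diagram
  VP
    V: said
    NP
      Det: a
      AP
        Adj: tall
        AP
          Adj: tall
          AP
            Adj: tall
            AP
              Adj: tall
              AP
                Adj: tall
      N: reviewer
The span 'a tall diagram' is the NP node built by NP → Det AP N.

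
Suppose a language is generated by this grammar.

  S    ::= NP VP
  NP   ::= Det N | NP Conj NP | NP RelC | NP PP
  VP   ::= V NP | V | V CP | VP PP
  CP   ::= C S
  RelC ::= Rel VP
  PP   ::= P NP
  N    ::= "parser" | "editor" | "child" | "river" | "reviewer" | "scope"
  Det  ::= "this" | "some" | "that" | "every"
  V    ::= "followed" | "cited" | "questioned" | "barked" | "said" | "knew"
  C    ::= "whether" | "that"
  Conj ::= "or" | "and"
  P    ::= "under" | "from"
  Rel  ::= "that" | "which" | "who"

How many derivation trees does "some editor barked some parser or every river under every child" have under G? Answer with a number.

Two of the 3 distinct bracketings:
[S [NP [Det some] [N editor]] [VP [V barked] [NP [NP [Det some] [N parser]] [Conj or] [NP [NP [Det every] [N river]] [PP [P under] [NP [Det every] [N child]]]]]]]
[S [NP [Det some] [N editor]] [VP [V barked] [NP [NP [NP [Det some] [N parser]] [Conj or] [NP [Det every] [N river]]] [PP [P under] [NP [Det every] [N child]]]]]]
The trees differ in how a recursive rule is bracketed over the same span.

3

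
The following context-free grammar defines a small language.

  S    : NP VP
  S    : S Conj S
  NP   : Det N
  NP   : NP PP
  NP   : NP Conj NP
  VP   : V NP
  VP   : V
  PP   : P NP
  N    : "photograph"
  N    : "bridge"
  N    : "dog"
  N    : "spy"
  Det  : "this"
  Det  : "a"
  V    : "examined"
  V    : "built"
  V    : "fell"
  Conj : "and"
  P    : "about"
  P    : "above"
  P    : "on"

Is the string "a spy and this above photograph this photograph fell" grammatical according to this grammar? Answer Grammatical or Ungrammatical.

A Det word can never sit immediately before a P word in any string this grammar generates, so the substring 'this above' rules out a derivation.

Ungrammatical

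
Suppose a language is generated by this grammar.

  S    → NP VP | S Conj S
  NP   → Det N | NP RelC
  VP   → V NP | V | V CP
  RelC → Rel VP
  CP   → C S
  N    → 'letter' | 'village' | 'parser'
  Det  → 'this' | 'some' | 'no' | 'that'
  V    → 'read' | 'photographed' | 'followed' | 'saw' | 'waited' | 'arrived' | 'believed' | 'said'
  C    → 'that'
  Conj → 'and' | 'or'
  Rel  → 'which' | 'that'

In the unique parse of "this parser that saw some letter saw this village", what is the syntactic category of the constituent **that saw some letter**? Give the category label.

[S [NP [NP [Det this] [N parser]] [RelC [Rel that] [VP [V saw] [NP [Det some] [N letter]]]]] [VP [V saw] [NP [Det this] [N village]]]]
The span 'that saw some letter' is the RelC node built by RelC → Rel VP.

RelC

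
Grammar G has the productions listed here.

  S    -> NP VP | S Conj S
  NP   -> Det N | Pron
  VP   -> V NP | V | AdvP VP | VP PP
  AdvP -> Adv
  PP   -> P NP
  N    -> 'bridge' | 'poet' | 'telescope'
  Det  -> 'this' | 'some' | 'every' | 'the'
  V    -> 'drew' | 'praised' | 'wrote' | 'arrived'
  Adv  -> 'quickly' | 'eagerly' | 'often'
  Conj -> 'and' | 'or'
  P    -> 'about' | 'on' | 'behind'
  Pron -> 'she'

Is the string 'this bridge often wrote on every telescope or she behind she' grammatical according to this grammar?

Ungrammatical

For S → NP VP, the only prefix that parses as NP is 'this bridge', but the remainder 'often wrote on every telescope or she behind she' is not a VP under these rules. The alternative S rule S → S Conj S likewise has no satisfying split.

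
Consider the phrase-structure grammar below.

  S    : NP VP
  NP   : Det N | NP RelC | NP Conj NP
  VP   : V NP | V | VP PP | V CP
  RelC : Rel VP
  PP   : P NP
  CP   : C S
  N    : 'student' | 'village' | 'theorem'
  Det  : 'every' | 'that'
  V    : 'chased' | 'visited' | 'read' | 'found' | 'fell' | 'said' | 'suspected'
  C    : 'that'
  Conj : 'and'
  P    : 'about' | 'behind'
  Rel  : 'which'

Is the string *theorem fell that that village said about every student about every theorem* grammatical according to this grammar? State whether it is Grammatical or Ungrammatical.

Ungrammatical

For S → NP VP, no prefix of the string parses as an NP.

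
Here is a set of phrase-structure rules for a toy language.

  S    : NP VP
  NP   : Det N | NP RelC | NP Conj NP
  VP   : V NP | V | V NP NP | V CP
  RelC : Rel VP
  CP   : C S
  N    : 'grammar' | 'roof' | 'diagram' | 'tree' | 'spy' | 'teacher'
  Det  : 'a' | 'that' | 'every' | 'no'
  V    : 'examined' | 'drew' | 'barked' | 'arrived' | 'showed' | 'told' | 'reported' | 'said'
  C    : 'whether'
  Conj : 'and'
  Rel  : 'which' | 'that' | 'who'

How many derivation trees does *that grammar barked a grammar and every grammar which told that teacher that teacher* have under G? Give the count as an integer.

4

Two of the 4 distinct bracketings:
[S [NP [Det that] [N grammar]] [VP [V barked] [NP [NP [NP [Det a] [N grammar]] [Conj and] [NP [Det every] [N grammar]]] [RelC [Rel which] [VP [V told] [NP [Det that] [N teacher]] [NP [Det that] [N teacher]]]]]]]
[S [NP [Det that] [N grammar]] [VP [V barked] [NP [NP [Det a] [N grammar]] [Conj and] [NP [NP [Det every] [N grammar]] [RelC [Rel which] [VP [V told] [NP [Det that] [N teacher]] [NP [Det that] [N teacher]]]]]]]]
The trees differ in how a recursive rule is bracketed over the same span.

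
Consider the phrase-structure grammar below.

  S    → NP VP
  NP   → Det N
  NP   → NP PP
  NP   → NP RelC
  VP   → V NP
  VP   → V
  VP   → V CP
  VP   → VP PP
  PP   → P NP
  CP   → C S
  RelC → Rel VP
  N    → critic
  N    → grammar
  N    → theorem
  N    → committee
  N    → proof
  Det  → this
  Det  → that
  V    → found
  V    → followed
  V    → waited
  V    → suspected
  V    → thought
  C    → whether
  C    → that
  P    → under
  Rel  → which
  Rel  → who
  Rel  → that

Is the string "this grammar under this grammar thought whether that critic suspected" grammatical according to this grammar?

Grammatical

S
  NP
    NP
      Det: this
      N: grammar
    PP
      P: under
      NP
        Det: this
        N: grammar
  VP
    V: thought
    CP
      C: whether
      S
        NP
          Det: that
          N: critic
        VP
          V: suspected
Every word is introduced by a lexical rule and the phrasal rules combine the resulting categories into a single S.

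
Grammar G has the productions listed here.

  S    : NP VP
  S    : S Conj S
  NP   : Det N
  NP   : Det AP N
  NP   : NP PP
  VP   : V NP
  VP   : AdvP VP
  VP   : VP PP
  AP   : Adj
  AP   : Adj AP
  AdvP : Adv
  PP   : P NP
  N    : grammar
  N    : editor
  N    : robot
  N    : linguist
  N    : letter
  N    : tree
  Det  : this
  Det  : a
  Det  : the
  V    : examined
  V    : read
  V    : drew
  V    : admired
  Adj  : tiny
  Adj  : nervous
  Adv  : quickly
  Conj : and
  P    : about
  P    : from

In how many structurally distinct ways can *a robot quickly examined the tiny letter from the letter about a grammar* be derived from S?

9

Two of the 9 distinct bracketings:
[S [NP [Det a] [N robot]] [VP [AdvP [Adv quickly]] [VP [V examined] [NP [NP [Det the] [AP [Adj tiny]] [N letter]] [PP [P from] [NP [NP [Det the] [N letter]] [PP [P about] [NP [Det a] [N grammar]]]]]]]]]
[S [NP [Det a] [N robot]] [VP [AdvP [Adv quickly]] [VP [V examined] [NP [NP [NP [Det the] [AP [Adj tiny]] [N letter]] [PP [P from] [NP [Det the] [N letter]]]] [PP [P about] [NP [Det a] [N grammar]]]]]]]
The trees differ in how a recursive rule is bracketed over the same span.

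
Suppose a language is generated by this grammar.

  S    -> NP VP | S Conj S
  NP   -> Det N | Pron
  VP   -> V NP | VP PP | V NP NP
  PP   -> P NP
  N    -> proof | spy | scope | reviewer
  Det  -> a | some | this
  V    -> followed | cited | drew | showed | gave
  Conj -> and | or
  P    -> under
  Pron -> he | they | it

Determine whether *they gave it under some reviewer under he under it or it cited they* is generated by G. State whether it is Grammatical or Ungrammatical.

S
  S
    NP
      Pron: they
    VP
      VP
        VP
          VP
            V: gave
            NP
              Pron: it
          PP
            P: under
            NP
              Det: some
              N: reviewer
        PP
          P: under
          NP
            Pron: he
      PP
        P: under
        NP
          Pron: it
  Conj: or
  S
    NP
      Pron: it
    VP
      V: cited
      NP
        Pron: they
The bracketing above is licensed at every node by one of the given productions, with S at the root.

Grammatical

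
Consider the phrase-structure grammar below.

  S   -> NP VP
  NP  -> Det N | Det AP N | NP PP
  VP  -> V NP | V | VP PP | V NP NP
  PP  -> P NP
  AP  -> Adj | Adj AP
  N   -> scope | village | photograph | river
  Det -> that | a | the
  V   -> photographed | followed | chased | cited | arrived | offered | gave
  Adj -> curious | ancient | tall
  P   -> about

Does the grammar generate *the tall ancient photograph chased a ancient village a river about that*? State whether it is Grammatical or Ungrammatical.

For S → NP VP, the only prefix that parses as NP is 'the tall ancient photograph', but the remainder 'chased a ancient village a river about that' is not a VP under these rules.

Ungrammatical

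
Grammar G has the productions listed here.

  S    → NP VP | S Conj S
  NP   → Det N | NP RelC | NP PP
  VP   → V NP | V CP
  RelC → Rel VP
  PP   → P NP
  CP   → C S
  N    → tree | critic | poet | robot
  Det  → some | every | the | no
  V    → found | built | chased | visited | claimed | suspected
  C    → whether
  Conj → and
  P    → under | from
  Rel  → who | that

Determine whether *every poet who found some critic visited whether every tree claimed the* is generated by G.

For S → NP VP, every NP-prefix leaves a non-VP remainder: after 'every poet' the remainder is not a VP; after 'every poet who found some critic' the remainder is not a VP. The alternative S rule S → S Conj S likewise has no satisfying split.

Ungrammatical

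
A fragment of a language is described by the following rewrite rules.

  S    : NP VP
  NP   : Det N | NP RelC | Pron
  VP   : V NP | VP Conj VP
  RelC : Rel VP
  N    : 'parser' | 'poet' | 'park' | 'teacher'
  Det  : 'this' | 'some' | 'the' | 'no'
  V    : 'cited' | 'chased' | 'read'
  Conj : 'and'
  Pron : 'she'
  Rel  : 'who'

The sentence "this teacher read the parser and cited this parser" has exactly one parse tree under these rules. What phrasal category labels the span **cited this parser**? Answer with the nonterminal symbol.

VP

[S [NP [Det this] [N teacher]] [VP [VP [V read] [NP [Det the] [N parser]]] [Conj and] [VP [V cited] [NP [Det this] [N parser]]]]]
The span 'cited this parser' is the VP node built by VP → V NP.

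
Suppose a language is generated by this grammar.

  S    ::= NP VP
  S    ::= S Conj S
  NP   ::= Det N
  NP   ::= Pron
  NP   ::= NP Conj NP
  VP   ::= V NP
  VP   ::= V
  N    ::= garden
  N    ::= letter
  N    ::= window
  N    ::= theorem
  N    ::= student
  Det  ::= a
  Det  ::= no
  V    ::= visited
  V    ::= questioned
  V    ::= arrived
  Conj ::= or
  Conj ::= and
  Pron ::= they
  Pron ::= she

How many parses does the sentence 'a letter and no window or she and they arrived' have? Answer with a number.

Two of the 5 distinct bracketings:
[S [NP [NP [Det a] [N letter]] [Conj and] [NP [NP [Det no] [N window]] [Conj or] [NP [NP [Pron she]] [Conj and] [NP [Pron they]]]]] [VP [V arrived]]]
[S [NP [NP [Det a] [N letter]] [Conj and] [NP [NP [NP [Det no] [N window]] [Conj or] [NP [Pron she]]] [Conj and] [NP [Pron they]]]] [VP [V arrived]]]
The trees differ in how a recursive rule is bracketed over the same span.

5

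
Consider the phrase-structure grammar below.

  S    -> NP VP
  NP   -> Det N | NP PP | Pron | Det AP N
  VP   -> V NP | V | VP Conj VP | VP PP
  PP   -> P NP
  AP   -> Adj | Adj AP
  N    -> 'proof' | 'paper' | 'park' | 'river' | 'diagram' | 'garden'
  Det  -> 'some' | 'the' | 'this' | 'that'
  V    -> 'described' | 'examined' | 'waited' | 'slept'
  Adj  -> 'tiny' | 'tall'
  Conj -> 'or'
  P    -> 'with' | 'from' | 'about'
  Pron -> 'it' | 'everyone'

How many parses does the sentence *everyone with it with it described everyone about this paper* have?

4

Two of the 4 distinct bracketings:
[S [NP [NP [Pron everyone]] [PP [P with] [NP [NP [Pron it]] [PP [P with] [NP [Pron it]]]]]] [VP [V described] [NP [NP [Pron everyone]] [PP [P about] [NP [Det this] [N paper]]]]]]
[S [NP [NP [Pron everyone]] [PP [P with] [NP [NP [Pron it]] [PP [P with] [NP [Pron it]]]]]] [VP [VP [V described] [NP [Pron everyone]]] [PP [P about] [NP [Det this] [N paper]]]]]
The difference turns on whether VP → VP PP is used at the relevant span, versus an alternative expansion of VP.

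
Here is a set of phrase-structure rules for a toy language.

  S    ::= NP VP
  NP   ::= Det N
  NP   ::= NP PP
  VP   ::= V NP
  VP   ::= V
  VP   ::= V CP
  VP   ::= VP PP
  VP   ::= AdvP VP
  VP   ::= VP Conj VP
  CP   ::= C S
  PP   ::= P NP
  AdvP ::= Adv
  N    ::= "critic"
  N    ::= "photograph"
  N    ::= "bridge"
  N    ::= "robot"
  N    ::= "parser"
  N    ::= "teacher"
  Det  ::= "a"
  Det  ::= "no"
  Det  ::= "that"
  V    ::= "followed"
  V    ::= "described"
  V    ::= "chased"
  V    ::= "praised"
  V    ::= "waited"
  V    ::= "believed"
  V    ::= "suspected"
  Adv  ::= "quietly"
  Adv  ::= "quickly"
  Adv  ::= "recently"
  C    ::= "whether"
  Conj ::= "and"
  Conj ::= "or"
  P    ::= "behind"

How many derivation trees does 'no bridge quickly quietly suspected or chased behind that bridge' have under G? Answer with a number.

9

Two of the 9 distinct bracketings:
[S [NP [Det no] [N bridge]] [VP [VP [AdvP [Adv quickly]] [VP [AdvP [Adv quietly]] [VP [VP [V suspected]] [Conj or] [VP [V chased]]]]] [PP [P behind] [NP [Det that] [N bridge]]]]]
[S [NP [Det no] [N bridge]] [VP [VP [AdvP [Adv quickly]] [VP [VP [AdvP [Adv quietly]] [VP [V suspected]]] [Conj or] [VP [V chased]]]] [PP [P behind] [NP [Det that] [N bridge]]]]]
The trees differ in how a recursive rule is bracketed over the same span.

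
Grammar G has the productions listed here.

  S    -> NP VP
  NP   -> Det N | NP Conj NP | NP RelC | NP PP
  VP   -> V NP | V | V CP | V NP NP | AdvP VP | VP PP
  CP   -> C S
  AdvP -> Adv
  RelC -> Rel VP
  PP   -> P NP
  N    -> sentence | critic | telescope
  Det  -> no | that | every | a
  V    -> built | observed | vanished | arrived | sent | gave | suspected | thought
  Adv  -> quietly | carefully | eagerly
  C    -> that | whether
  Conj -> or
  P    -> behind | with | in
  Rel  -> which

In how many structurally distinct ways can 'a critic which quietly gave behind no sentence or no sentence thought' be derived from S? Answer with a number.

6

Two of the 6 distinct bracketings:
[S [NP [NP [NP [Det a] [N critic]] [RelC [Rel which] [VP [AdvP [Adv quietly]] [VP [VP [V gave]] [PP [P behind] [NP [Det no] [N sentence]]]]]]] [Conj or] [NP [Det no] [N sentence]]] [VP [V thought]]]
[S [NP [NP [NP [Det a] [N critic]] [RelC [Rel which] [VP [VP [AdvP [Adv quietly]] [VP [V gave]]] [PP [P behind] [NP [Det no] [N sentence]]]]]] [Conj or] [NP [Det no] [N sentence]]] [VP [V thought]]]
The trees differ in how a recursive rule is bracketed over the same span.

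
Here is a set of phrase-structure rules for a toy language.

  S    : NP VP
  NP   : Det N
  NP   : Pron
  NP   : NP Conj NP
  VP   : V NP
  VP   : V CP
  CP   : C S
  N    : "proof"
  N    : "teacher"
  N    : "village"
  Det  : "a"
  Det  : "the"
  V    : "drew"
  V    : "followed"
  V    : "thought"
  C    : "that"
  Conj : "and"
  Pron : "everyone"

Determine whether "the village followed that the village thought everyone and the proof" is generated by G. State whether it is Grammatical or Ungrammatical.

S
  NP
    Det: the
    N: village
  VP
    V: followed
    CP
      C: that
      S
        NP
          Det: the
          N: village
        VP
          V: thought
          NP
            NP
              Pron: everyone
            Conj: and
            NP
              Det: the
              N: proof
Each bracket corresponds to one application of a listed rule, so the string is derivable from S.

Grammatical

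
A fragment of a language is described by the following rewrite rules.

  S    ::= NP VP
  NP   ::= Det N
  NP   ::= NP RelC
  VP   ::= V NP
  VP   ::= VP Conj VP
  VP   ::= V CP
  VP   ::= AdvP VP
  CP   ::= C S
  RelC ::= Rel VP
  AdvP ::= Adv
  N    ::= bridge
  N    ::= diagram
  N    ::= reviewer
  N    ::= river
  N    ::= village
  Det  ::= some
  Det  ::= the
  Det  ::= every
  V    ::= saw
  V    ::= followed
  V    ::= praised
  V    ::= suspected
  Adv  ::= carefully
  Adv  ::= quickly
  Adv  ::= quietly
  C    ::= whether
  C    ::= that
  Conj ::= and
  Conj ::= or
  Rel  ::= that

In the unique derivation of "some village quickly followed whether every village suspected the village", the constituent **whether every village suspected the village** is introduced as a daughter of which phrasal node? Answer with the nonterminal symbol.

VP

S
  NP
    Det: some
    N: village
  VP
    AdvP
      Adv: quickly
    VP
      V: followed
      CP
        C: whether
        S
          NP
            Det: every
            N: village
          VP
            V: suspected
            NP
              Det: the
              N: village
The span 'whether every village suspected the village' is the CP node built by CP → C S.
Its mother is the VP built by VP → V CP.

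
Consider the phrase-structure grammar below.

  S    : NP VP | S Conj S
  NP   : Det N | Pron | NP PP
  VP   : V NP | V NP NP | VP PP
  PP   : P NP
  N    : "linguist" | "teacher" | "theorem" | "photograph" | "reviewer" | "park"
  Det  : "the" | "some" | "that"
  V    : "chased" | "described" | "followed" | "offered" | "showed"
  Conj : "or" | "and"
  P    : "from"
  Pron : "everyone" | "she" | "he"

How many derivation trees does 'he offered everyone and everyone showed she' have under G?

[S [S [NP [Pron he]] [VP [V offered] [NP [Pron everyone]]]] [Conj and] [S [NP [Pron everyone]] [VP [V showed] [NP [Pron she]]]]]
No rule offers an alternative attachment or grouping for any span, so this is the only derivation.

1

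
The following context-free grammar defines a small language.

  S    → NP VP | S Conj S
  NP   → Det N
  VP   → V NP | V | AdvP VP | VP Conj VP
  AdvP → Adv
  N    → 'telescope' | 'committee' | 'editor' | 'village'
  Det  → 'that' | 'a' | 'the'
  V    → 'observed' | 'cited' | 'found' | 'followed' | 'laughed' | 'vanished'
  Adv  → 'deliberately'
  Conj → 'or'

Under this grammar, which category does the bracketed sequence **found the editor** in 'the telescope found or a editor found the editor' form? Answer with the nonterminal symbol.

VP

[S [S [NP [Det the] [N telescope]] [VP [V found]]] [Conj or] [S [NP [Det a] [N editor]] [VP [V found] [NP [Det the] [N editor]]]]]
The span 'found the editor' is the VP node built by VP → V NP.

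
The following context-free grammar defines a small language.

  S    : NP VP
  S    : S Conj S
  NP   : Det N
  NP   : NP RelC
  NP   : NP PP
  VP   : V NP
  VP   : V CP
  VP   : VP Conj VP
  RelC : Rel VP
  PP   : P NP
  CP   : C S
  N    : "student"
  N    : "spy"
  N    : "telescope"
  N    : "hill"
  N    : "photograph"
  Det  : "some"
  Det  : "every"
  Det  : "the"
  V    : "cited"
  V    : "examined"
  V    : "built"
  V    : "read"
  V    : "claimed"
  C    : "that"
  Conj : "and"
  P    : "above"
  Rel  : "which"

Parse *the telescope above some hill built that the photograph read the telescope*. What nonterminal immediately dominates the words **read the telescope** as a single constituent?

VP

[S [NP [NP [Det the] [N telescope]] [PP [P above] [NP [Det some] [N hill]]]] [VP [V built] [CP [C that] [S [NP [Det the] [N photograph]] [VP [V read] [NP [Det the] [N telescope]]]]]]]
The span 'read the telescope' is the VP node built by VP → V NP.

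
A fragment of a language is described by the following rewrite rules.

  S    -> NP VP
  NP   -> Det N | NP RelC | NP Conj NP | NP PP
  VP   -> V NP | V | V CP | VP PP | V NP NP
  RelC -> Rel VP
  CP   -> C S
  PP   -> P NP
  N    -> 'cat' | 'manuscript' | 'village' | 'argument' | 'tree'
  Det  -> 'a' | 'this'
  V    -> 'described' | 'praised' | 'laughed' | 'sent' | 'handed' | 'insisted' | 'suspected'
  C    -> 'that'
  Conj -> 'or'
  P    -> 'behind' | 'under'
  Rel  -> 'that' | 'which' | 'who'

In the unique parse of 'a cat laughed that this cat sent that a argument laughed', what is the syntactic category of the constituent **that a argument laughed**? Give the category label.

CP

[S [NP [Det a] [N cat]] [VP [V laughed] [CP [C that] [S [NP [Det this] [N cat]] [VP [V sent] [CP [C that] [S [NP [Det a] [N argument]] [VP [V laughed]]]]]]]]]
The span 'that a argument laughed' is the CP node built by CP → C S.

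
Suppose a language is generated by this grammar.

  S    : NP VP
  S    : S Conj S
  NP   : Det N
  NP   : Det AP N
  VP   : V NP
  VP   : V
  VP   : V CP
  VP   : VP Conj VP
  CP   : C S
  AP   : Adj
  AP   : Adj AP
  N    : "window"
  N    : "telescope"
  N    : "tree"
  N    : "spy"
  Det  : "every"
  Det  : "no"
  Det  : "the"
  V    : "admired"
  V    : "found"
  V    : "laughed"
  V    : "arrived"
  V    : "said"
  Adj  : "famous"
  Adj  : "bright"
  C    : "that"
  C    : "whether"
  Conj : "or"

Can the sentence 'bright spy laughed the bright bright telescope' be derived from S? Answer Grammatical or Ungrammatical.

Ungrammatical

For S → NP VP, no prefix of the string parses as an NP. The alternative S rule S → S Conj S likewise has no satisfying split.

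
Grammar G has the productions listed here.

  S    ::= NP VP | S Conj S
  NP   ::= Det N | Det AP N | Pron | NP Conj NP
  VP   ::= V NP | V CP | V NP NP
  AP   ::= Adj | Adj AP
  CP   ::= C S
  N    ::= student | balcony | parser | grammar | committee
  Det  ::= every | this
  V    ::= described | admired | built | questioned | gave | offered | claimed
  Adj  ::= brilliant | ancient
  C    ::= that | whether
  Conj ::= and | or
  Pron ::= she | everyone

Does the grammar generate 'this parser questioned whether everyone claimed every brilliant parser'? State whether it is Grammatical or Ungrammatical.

[S [NP [Det this] [N parser]] [VP [V questioned] [CP [C whether] [S [NP [Pron everyone]] [VP [V claimed] [NP [Det every] [AP [Adj brilliant]] [N parser]]]]]]]
The bracketing above is licensed at every node by one of the given productions, with S at the root.

Grammatical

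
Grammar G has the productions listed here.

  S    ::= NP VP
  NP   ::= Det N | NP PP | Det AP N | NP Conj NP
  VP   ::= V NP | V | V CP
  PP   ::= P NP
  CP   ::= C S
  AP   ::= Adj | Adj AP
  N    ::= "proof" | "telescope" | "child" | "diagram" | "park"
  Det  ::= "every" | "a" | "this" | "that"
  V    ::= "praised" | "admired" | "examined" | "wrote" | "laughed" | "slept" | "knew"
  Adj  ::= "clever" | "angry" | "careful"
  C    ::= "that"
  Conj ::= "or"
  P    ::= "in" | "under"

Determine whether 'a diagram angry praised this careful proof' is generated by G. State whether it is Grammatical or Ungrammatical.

Ungrammatical

An N word can never sit immediately before an Adj word in any string this grammar generates, so the substring 'diagram angry' rules out a derivation.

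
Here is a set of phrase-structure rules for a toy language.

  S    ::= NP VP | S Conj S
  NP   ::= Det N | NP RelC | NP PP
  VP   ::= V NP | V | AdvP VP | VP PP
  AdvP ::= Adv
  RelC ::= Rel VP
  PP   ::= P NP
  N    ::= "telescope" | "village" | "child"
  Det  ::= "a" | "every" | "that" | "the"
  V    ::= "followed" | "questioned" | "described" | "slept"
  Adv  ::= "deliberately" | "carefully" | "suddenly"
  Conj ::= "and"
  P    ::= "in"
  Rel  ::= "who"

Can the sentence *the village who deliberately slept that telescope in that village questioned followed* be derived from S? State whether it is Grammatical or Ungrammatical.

Ungrammatical

For S → NP VP, every NP-prefix leaves a non-VP remainder: after 'the village' the remainder is not a VP; after 'the village who deliberately slept' the remainder is not a VP; after 'the village who deliberately slept that telescope' the remainder is not a VP (and 1 more). The alternative S rule S → S Conj S likewise has no satisfying split.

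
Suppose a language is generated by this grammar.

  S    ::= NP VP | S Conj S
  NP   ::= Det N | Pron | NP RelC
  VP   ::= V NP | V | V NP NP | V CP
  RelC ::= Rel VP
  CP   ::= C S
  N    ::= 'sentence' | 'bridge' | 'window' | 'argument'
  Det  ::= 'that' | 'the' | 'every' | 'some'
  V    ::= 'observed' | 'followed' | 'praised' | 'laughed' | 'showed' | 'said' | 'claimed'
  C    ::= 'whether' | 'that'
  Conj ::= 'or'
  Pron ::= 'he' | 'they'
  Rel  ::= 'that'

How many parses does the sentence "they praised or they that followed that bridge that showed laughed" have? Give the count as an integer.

2

The two bracketings:
[S [S [NP [Pron they]] [VP [V praised]]] [Conj or] [S [NP [NP [Pron they]] [RelC [Rel that] [VP [V followed] [NP [NP [Det that] [N bridge]] [RelC [Rel that] [VP [V showed]]]]]]] [VP [V laughed]]]]
[S [S [NP [Pron they]] [VP [V praised]]] [Conj or] [S [NP [NP [NP [Pron they]] [RelC [Rel that] [VP [V followed] [NP [Det that] [N bridge]]]]] [RelC [Rel that] [VP [V showed]]]] [VP [V laughed]]]]
The trees differ in how a recursive rule is bracketed over the same span.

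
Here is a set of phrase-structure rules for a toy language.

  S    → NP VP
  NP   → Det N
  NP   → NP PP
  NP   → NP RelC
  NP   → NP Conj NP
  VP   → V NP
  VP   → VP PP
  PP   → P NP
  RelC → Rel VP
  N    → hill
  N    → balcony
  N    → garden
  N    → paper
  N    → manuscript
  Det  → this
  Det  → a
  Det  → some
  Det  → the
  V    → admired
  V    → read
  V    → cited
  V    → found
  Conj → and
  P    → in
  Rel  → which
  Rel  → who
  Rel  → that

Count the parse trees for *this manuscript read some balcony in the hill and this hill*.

Two of the 3 distinct bracketings:
[S [NP [Det this] [N manuscript]] [VP [V read] [NP [NP [Det some] [N balcony]] [PP [P in] [NP [NP [Det the] [N hill]] [Conj and] [NP [Det this] [N hill]]]]]]]
[S [NP [Det this] [N manuscript]] [VP [V read] [NP [NP [NP [Det some] [N balcony]] [PP [P in] [NP [Det the] [N hill]]]] [Conj and] [NP [Det this] [N hill]]]]]
The trees differ in how a recursive rule is bracketed over the same span.

3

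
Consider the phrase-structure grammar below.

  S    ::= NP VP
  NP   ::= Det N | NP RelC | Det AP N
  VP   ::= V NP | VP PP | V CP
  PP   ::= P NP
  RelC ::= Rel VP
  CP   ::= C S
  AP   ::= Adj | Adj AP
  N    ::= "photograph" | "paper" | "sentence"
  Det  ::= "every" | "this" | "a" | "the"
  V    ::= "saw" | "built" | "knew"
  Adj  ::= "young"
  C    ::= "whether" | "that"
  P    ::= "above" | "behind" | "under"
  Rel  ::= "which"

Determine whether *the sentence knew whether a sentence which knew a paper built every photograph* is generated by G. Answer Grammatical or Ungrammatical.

Grammatical

[S [NP [Det the] [N sentence]] [VP [V knew] [CP [C whether] [S [NP [NP [Det a] [N sentence]] [RelC [Rel which] [VP [V knew] [NP [Det a] [N paper]]]]] [VP [V built] [NP [Det every] [N photograph]]]]]]]
Each bracket corresponds to one application of a listed rule, so the string is derivable from S.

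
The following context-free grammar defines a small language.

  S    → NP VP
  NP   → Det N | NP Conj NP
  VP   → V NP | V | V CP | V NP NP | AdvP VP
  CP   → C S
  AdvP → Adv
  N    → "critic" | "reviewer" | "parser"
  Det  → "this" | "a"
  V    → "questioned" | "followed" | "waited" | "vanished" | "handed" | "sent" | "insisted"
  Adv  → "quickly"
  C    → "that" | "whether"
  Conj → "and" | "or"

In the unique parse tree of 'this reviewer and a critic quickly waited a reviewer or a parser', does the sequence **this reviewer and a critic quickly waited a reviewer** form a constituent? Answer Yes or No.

No

[S [NP [NP [Det this] [N reviewer]] [Conj and] [NP [Det a] [N critic]]] [VP [AdvP [Adv quickly]] [VP [V waited] [NP [NP [Det a] [N reviewer]] [Conj or] [NP [Det a] [N parser]]]]]]
The smallest constituent containing 'this reviewer and a critic quickly waited a reviewer' is the S spanning 'this reviewer and a critic quickly waited a reviewer or a parser'; no single node in the tree dominates exactly the given words.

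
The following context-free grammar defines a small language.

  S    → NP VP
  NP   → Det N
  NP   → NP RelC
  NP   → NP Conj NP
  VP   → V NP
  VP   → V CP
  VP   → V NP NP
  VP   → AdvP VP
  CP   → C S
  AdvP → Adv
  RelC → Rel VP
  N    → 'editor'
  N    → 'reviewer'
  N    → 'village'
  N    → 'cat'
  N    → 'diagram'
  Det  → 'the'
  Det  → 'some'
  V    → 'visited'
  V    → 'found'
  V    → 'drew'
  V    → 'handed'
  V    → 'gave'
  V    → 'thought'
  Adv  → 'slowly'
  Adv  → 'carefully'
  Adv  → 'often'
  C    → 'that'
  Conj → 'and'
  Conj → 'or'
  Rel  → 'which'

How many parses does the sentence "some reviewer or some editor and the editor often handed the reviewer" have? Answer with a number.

The two bracketings:
[S [NP [NP [Det some] [N reviewer]] [Conj or] [NP [NP [Det some] [N editor]] [Conj and] [NP [Det the] [N editor]]]] [VP [AdvP [Adv often]] [VP [V handed] [NP [Det the] [N reviewer]]]]]
[S [NP [NP [NP [Det some] [N reviewer]] [Conj or] [NP [Det some] [N editor]]] [Conj and] [NP [Det the] [N editor]]] [VP [AdvP [Adv often]] [VP [V handed] [NP [Det the] [N reviewer]]]]]
The trees differ in how a recursive rule is bracketed over the same span.

2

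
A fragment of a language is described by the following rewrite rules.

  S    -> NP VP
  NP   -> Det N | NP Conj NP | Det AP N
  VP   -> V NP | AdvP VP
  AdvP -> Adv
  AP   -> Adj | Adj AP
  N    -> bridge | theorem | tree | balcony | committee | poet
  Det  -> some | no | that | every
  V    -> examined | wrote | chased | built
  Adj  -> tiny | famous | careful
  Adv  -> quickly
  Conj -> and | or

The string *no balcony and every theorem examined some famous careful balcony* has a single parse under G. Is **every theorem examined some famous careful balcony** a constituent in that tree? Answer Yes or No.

No

[S [NP [NP [Det no] [N balcony]] [Conj and] [NP [Det every] [N theorem]]] [VP [V examined] [NP [Det some] [AP [Adj famous] [AP [Adj careful]]] [N balcony]]]]
The smallest constituent containing 'every theorem examined some famous careful balcony' is the S spanning 'no balcony and every theorem examined some famous careful balcony'; no single node in the tree dominates exactly the given words.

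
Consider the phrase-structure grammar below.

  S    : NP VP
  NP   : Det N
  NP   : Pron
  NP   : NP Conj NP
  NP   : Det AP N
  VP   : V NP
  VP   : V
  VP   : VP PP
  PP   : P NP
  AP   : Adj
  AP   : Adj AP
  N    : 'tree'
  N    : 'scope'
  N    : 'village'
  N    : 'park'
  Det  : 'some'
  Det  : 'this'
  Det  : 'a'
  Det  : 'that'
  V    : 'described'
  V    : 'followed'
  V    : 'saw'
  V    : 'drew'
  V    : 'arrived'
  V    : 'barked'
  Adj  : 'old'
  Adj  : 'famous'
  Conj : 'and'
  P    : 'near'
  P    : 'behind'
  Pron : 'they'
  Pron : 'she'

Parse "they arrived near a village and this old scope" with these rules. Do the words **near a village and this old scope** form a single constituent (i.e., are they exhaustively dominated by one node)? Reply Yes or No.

Yes

[S [NP [Pron they]] [VP [VP [V arrived]] [PP [P near] [NP [NP [Det a] [N village]] [Conj and] [NP [Det this] [AP [Adj old]] [N scope]]]]]]
The words 'near a village and this old scope' are exhaustively dominated by a single PP node (built by PP → P NP), so they form a constituent.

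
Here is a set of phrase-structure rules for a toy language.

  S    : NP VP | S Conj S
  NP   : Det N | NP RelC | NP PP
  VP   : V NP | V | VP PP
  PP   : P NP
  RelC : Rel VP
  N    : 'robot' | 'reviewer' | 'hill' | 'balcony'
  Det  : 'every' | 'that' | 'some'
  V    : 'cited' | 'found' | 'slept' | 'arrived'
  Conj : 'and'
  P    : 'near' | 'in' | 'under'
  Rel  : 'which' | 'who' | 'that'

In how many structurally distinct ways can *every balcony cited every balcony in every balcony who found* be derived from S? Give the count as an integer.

3

Two of the 3 distinct bracketings:
[S [NP [Det every] [N balcony]] [VP [V cited] [NP [NP [NP [Det every] [N balcony]] [PP [P in] [NP [Det every] [N balcony]]]] [RelC [Rel who] [VP [V found]]]]]]
[S [NP [Det every] [N balcony]] [VP [V cited] [NP [NP [Det every] [N balcony]] [PP [P in] [NP [NP [Det every] [N balcony]] [RelC [Rel who] [VP [V found]]]]]]]]
The trees differ in how a recursive rule is bracketed over the same span.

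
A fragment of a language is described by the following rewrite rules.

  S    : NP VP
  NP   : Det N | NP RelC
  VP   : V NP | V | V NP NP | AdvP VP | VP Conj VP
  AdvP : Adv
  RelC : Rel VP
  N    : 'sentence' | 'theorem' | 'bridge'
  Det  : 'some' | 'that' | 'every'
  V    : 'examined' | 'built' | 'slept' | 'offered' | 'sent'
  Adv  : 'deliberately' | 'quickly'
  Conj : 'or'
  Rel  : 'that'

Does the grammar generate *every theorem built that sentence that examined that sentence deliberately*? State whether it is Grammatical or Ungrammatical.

For S → NP VP, the only prefix that parses as NP is 'every theorem', but the remainder 'built that sentence that examined that sentence deliberately' is not a VP under these rules.

Ungrammatical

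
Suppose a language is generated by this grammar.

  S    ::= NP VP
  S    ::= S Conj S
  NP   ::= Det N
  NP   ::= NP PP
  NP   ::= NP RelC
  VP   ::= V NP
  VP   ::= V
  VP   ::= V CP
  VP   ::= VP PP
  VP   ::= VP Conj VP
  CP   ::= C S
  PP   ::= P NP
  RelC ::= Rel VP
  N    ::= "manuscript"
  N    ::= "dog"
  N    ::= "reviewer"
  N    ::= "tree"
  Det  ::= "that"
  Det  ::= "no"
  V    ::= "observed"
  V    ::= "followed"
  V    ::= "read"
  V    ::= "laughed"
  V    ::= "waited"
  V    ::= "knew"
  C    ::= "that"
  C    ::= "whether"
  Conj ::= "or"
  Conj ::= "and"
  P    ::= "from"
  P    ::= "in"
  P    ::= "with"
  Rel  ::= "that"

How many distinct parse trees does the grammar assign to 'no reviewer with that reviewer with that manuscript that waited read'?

Two of the 5 distinct bracketings:
[S [NP [NP [Det no] [N reviewer]] [PP [P with] [NP [NP [Det that] [N reviewer]] [PP [P with] [NP [NP [Det that] [N manuscript]] [RelC [Rel that] [VP [V waited]]]]]]]] [VP [V read]]]
[S [NP [NP [Det no] [N reviewer]] [PP [P with] [NP [NP [NP [Det that] [N reviewer]] [PP [P with] [NP [Det that] [N manuscript]]]] [RelC [Rel that] [VP [V waited]]]]]] [VP [V read]]]
The trees differ in how a recursive rule is bracketed over the same span.

5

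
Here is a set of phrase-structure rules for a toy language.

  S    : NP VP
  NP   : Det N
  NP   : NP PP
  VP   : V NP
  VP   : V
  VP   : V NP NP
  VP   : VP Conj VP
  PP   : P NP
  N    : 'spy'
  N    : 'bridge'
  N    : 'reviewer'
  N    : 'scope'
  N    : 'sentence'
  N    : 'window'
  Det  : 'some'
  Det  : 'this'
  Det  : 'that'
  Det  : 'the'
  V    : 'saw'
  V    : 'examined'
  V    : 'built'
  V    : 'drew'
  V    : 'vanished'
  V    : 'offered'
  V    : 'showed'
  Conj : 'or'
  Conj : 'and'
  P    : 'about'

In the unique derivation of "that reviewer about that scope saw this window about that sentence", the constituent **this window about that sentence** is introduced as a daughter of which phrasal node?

S
  NP
    NP
      Det: that
      N: reviewer
    PP
      P: about
      NP
        Det: that
        N: scope
  VP
    V: saw
    NP
      NP
        Det: this
        N: window
      PP
        P: about
        NP
          Det: that
          N: sentence
The span 'this window about that sentence' is the NP node built by NP → NP PP.
Its mother is the VP built by VP → V NP.

VP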